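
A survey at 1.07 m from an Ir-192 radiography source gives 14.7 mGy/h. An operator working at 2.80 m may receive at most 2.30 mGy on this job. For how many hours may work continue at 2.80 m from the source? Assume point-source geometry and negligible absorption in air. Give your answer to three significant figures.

By the inverse-square law, rate at 2.80 m:
(1.07/2.80)² = 0.1460, so 14.7 × 0.1460 = 2.146 mGy/h.
Stay time = 2.30 mGy ÷ 2.146 mGy/h = 1.072 h.

1.07 h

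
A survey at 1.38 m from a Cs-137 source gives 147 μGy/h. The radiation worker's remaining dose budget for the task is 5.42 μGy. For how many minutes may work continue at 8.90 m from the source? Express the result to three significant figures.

92.0 min

Since intensity falls as 1/r², rate at 8.90 m:
147 × (1.38/8.90)² = 147 × 0.02404 = 3.534 μGy/h.
Stay time = 5.42 μGy ÷ 3.534 μGy/h = 1.534 h = 92.04 min.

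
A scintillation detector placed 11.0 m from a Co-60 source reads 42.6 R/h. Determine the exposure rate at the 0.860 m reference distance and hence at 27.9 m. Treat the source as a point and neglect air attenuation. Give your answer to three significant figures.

Intensity scales as (d₁/d₂)², so
At 0.860 m: 42.6 × (11.0/0.860)² = 42.6 × 163.6 = 6969 R/h
At 27.9 m: 6969 × (0.860/27.9)² = 6969 × 0.0009501 = 6.621 R/h.

6970 R/h; 6.62 R/h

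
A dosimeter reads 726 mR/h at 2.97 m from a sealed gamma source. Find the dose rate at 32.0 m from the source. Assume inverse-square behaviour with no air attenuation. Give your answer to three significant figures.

6.25 mR/h

Since intensity falls as 1/r², the rate at 32.0 m is
(2.97/32.0)² = 0.008614, so 726 × 0.008614 = 6.254 mR/h.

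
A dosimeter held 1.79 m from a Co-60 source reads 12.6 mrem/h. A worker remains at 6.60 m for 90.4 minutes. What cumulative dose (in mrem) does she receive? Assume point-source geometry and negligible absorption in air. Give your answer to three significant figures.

Since intensity falls as 1/r², rate at 6.60 m:
(1.79/6.60)² = 0.07356, so 12.6 × 0.07356 = 0.9269 mrem/h.
Dose = rate × time = 0.9269 mrem/h × 1.507 h = 1.397 mrem.

1.40 mrem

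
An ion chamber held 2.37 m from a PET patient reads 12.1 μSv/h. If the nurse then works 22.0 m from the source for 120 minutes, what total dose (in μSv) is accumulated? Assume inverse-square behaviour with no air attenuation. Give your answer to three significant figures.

Intensity scales as (d₁/d₂)², so rate at 22.0 m:
12.1 × (2.37/22.0)² = 12.1 × 0.01161 = 0.1405 μSv/h.
Dose = rate × time = 0.1405 μSv/h × 2.000 h = 0.2810 μSv.

0.281 μSv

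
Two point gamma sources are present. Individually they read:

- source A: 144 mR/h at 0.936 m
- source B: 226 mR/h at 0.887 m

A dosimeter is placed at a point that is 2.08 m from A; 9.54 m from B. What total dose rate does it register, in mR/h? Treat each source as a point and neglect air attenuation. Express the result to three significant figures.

31.1 mR/h

Each source contributes Iᵢ·(dᵢ/rᵢ)²; contributions add.
A: 144 × (0.936/2.08)² = 29.16 mR/h
B: 226 × (0.887/9.54)² = 1.954 mR/h
Total = 29.16 + 1.954 = 31.11 mR/h.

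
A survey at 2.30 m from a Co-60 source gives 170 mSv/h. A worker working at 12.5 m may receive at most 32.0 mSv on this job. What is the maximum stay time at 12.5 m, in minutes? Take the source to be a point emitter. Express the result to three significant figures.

334 min

By the inverse-square law, rate at 12.5 m:
170 × (2.30/12.5)² = 170 × 0.03386 = 5.756 mSv/h.
Stay time = 32.0 mSv ÷ 5.756 mSv/h = 5.559 h = 333.5 min.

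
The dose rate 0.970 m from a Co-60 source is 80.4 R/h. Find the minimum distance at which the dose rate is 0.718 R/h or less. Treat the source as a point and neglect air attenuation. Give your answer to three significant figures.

10.3 m

Using I₁d₁² = I₂d₂², d₂ = d₁·√(I₁/I₂).
I₁/I₂ = 80.4/0.718 = 112.0, so d₂ = 0.970 × √112.0 = 10.27 m.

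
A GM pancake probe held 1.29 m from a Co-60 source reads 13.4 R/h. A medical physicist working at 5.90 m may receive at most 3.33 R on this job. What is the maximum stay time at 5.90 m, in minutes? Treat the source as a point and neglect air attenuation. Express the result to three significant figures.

312 min

By the inverse-square law, rate at 5.90 m:
(1.29/5.90)² = 0.04781, so 13.4 × 0.04781 = 0.6407 R/h.
Stay time = 3.33 R ÷ 0.6407 R/h = 5.197 h = 311.8 min.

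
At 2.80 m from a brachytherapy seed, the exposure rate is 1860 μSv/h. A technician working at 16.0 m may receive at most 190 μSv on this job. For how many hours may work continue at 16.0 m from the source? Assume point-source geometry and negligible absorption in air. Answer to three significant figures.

3.34 h

Intensity scales as (d₁/d₂)², so rate at 16.0 m:
1860 × (2.80/16.0)² = 1860 × 0.03062 = 56.95 μSv/h.
Stay time = 190 μSv ÷ 56.95 μSv/h = 3.336 h.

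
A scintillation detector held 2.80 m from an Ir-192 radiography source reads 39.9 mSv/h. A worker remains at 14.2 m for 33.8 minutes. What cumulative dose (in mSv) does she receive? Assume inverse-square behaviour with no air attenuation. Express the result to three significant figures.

0.874 mSv

Since intensity falls as 1/r², rate at 14.2 m:
39.9 × (2.80/14.2)² = 39.9 × 0.03888 = 1.551 mSv/h.
Dose = rate × time = 1.551 mSv/h × 0.5633 h = 0.8737 mSv.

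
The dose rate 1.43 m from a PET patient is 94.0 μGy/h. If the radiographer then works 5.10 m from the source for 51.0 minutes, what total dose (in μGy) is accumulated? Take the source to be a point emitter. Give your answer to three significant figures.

By the inverse-square law, rate at 5.10 m:
(1.43/5.10)² = 0.07862, so 94.0 × 0.07862 = 7.390 μGy/h.
Dose = rate × time = 7.390 μGy/h × 0.8500 h = 6.281 μGy.

6.28 μGy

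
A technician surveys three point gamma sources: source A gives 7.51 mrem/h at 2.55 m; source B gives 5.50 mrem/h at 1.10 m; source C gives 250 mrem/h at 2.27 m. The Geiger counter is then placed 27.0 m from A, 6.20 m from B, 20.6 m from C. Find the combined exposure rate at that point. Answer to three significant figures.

By superposition, sum each source's inverse-square contribution:
A: 7.51 × (2.55/27.0)² = 0.06699 mrem/h
B: 5.50 × (1.10/6.20)² = 0.1731 mrem/h
C: 250 × (2.27/20.6)² = 3.036 mrem/h
Total = 0.06699 + 0.1731 + 3.036 = 3.276 mrem/h.

3.28 mrem/h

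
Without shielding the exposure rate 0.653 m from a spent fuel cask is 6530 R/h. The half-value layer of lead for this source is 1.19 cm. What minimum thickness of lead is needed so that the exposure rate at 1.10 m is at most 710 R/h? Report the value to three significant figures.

2.02 cm

At 1.10 m, distance alone gives (0.653/1.10)² = 0.3524, so 6530 × 0.3524 = 2301 R/h.
Further attenuation needed: 2301/710 = 3.241.
n = log₂(3.241) = 1.696 half-value layers.
Thickness = 1.696 × 1.19 cm = 2.018 cm.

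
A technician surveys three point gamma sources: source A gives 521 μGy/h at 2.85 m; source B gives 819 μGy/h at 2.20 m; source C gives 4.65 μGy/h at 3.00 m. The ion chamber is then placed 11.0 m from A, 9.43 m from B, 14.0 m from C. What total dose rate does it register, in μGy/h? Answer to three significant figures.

Each source contributes Iᵢ·(dᵢ/rᵢ)²; contributions add.
A: 521 × (2.85/11.0)² = 34.97 μGy/h
B: 819 × (2.20/9.43)² = 44.58 μGy/h
C: 4.65 × (3.00/14.0)² = 0.2135 μGy/h
Total = 34.97 + 44.58 + 0.2135 = 79.76 μGy/h.

79.8 μGy/h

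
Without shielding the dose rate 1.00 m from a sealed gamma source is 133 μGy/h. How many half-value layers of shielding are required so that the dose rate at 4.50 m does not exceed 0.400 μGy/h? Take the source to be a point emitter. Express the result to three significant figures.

At 4.50 m, distance alone gives 133 × (1.00/4.50)² = 133 × 0.04938 = 6.568 μGy/h.
Further attenuation needed: 6.568/0.400 = 16.42.
n = log₂(16.42) = 4.037 half-value layers.

4.04 half-value layers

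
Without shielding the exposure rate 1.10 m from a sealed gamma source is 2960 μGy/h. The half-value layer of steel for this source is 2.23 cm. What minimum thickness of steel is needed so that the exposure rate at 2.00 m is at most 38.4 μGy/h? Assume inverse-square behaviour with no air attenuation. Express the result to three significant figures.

At 2.00 m, distance alone gives 2960 × (1.10/2.00)² = 2960 × 0.3025 = 895.4 μGy/h.
Further attenuation needed: 895.4/38.4 = 23.32.
n = log₂(23.32) = 4.543 half-value layers.
Thickness = 4.543 × 2.23 cm = 10.13 cm.

10.1 cm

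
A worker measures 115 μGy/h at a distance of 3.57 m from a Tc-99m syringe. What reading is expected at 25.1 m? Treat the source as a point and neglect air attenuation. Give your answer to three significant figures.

By the inverse-square law, the rate at 25.1 m is
(3.57/25.1)² = 0.02023, so 115 × 0.02023 = 2.326 μGy/h.

2.33 μGy/h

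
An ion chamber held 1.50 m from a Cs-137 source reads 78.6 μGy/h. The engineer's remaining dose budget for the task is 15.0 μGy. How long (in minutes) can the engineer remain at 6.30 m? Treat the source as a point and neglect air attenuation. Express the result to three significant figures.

Applying the 1/r² law, rate at 6.30 m:
(1.50/6.30)² = 0.05669, so 78.6 × 0.05669 = 4.456 μGy/h.
Stay time = 15.0 μGy ÷ 4.456 μGy/h = 3.366 h = 202.0 min.

202 min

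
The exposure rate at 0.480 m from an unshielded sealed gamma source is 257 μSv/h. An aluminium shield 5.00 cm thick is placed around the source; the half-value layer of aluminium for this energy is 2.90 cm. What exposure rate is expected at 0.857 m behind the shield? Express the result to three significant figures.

Distance alone: (0.480/0.857)² = 0.3137, so 257 × 0.3137 = 80.62 μSv/h.
Shield: 5.00/2.90 = 1.724 half-value layers → attenuation 2^(−1.724) = 0.3027.
Combined: 80.62 × 0.3027 = 24.40 μSv/h.

24.4 μSv/h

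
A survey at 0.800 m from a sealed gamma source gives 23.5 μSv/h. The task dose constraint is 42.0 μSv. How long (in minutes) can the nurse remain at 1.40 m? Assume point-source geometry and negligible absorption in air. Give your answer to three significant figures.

328 min

By the inverse-square law, rate at 1.40 m:
(0.800/1.40)² = 0.3265, so 23.5 × 0.3265 = 7.673 μSv/h.
Stay time = 42.0 μSv ÷ 7.673 μSv/h = 5.474 h = 328.4 min.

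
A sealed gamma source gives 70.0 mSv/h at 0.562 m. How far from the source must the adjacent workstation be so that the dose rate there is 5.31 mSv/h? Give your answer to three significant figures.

2.04 m

Applying the 1/r² law, d₂ = d₁·√(I₁/I₂).
I₁/I₂ = 70.0/5.31 = 13.18, so d₂ = 0.562 × √13.18 = 2.040 m.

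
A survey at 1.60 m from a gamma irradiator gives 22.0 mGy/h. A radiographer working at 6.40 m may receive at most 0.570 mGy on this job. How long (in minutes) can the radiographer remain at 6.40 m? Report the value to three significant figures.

Since intensity falls as 1/r², rate at 6.40 m:
22.0 × (1.60/6.40)² = 22.0 × 0.06250 = 1.375 mGy/h.
Stay time = 0.570 mGy ÷ 1.375 mGy/h = 0.4145 h = 24.87 min.

24.9 min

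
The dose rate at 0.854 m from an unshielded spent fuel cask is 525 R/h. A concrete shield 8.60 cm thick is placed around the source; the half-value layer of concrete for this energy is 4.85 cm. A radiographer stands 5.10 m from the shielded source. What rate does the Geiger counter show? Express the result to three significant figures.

Distance alone: 525 × (0.854/5.10)² = 525 × 0.02804 = 14.72 R/h.
Shield: 8.60/4.85 = 1.773 half-value layers → attenuation 2^(−1.773) = 0.2926.
Combined: 14.72 × 0.2926 = 4.307 R/h.

4.31 R/h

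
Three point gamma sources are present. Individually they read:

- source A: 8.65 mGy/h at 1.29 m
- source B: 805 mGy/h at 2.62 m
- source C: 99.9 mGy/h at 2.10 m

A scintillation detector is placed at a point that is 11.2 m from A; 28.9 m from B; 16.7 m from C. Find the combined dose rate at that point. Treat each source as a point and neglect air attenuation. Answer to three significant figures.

8.31 mGy/h

Each source contributes Iᵢ·(dᵢ/rᵢ)²; contributions add.
A: 8.65 × (1.29/11.2)² = 0.1148 mGy/h
B: 805 × (2.62/28.9)² = 6.616 mGy/h
C: 99.9 × (2.10/16.7)² = 1.580 mGy/h
Total = 0.1148 + 6.616 + 1.580 = 8.311 mGy/h.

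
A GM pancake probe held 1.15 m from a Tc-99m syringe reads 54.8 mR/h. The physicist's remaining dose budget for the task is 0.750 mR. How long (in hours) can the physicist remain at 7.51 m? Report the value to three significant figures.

Using I₁d₁² = I₂d₂², rate at 7.51 m:
(1.15/7.51)² = 0.02345, so 54.8 × 0.02345 = 1.285 mR/h.
Stay time = 0.750 mR ÷ 1.285 mR/h = 0.5837 h.

0.584 h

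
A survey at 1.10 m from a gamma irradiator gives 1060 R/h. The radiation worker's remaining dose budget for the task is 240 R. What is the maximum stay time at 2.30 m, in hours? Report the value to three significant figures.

Using I₁d₁² = I₂d₂², rate at 2.30 m:
1060 × (1.10/2.30)² = 1060 × 0.2287 = 242.4 R/h.
Stay time = 240 R ÷ 242.4 R/h = 0.9901 h.

0.990 h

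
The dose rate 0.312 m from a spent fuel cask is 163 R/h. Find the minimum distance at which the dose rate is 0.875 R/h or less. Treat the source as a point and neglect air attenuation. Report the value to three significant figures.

4.26 m

By the inverse-square law, d₂ = d₁·√(I₁/I₂).
I₁/I₂ = 163/0.875 = 186.3, so d₂ = 0.312 × √186.3 = 4.259 m.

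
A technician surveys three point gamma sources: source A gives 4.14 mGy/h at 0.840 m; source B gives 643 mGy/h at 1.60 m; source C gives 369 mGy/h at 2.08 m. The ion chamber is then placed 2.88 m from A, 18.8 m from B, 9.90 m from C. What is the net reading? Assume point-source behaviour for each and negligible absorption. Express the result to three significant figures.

By superposition, sum each source's inverse-square contribution:
A: 4.14 × (0.840/2.88)² = 0.3522 mGy/h
B: 643 × (1.60/18.8)² = 4.657 mGy/h
C: 369 × (2.08/9.90)² = 16.29 mGy/h
Total = 0.3522 + 4.657 + 16.29 = 21.30 mGy/h.

21.3 mGy/h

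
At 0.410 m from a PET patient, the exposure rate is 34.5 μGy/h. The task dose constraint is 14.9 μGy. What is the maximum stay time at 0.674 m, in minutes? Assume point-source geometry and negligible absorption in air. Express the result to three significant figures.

Applying the 1/r² law, rate at 0.674 m:
(0.410/0.674)² = 0.3700, so 34.5 × 0.3700 = 12.77 μGy/h.
Stay time = 14.9 μGy ÷ 12.77 μGy/h = 1.167 h = 70.02 min.

70.0 min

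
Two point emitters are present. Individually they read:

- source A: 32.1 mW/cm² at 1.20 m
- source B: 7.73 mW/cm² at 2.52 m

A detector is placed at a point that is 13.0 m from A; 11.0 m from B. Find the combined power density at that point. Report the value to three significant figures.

0.679 mW/cm²

By superposition, sum each source's inverse-square contribution:
A: 32.1 × (1.20/13.0)² = 0.2735 mW/cm²
B: 7.73 × (2.52/11.0)² = 0.4057 mW/cm²
Total = 0.2735 + 0.4057 = 0.6792 mW/cm².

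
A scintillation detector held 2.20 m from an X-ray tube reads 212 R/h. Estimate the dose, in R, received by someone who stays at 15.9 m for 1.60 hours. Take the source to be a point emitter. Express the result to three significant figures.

6.49 R

Intensity scales as (d₁/d₂)², so rate at 15.9 m:
212 × (2.20/15.9)² = 212 × 0.01914 = 4.058 R/h.
Dose = rate × time = 4.058 R/h × 1.600 h = 6.493 R.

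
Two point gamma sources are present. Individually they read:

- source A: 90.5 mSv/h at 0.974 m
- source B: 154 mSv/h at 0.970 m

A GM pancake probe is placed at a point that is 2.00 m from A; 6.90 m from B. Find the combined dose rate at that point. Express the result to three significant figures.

By superposition, sum each source's inverse-square contribution:
A: 90.5 × (0.974/2.00)² = 21.46 mSv/h
B: 154 × (0.970/6.90)² = 3.043 mSv/h
Total = 21.46 + 3.043 = 24.50 mSv/h.

24.5 mSv/h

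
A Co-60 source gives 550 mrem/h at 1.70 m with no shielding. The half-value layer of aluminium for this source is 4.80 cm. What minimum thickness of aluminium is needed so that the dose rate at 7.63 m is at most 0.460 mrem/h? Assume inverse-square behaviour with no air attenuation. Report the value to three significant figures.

At 7.63 m, distance alone gives 550 × (1.70/7.63)² = 550 × 0.04964 = 27.30 mrem/h.
Further attenuation needed: 27.30/0.460 = 59.35.
n = log₂(59.35) = 5.891 half-value layers.
Thickness = 5.891 × 4.80 cm = 28.28 cm.

28.3 cm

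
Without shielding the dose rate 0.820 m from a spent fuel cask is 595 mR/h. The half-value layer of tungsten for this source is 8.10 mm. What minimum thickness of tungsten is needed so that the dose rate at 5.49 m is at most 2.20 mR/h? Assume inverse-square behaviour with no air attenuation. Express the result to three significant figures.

21.0 mm

At 5.49 m, distance alone gives 595 × (0.820/5.49)² = 595 × 0.02231 = 13.27 mR/h.
Further attenuation needed: 13.27/2.20 = 6.032.
n = log₂(6.032) = 2.593 half-value layers.
Thickness = 2.593 × 8.10 mm = 21.00 mm.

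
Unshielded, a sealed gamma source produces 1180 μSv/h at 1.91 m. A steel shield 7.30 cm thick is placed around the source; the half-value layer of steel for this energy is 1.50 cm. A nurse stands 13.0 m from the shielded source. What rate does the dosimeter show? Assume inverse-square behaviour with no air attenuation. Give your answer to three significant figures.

0.873 μSv/h

Distance alone: (1.91/13.0)² = 0.02159, so 1180 × 0.02159 = 25.48 μSv/h.
Shield: 7.30/1.50 = 4.867 half-value layers → attenuation 2^(−4.867) = 0.03427.
Combined: 25.48 × 0.03427 = 0.8732 μSv/h.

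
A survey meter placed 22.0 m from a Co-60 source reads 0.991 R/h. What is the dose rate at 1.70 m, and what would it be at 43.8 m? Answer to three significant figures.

Applying the 1/r² law,
At 1.70 m: (22.0/1.70)² = 167.5, so 0.991 × 167.5 = 166.0 R/h
At 43.8 m: 166.0 × (1.70/43.8)² = 166.0 × 0.001506 = 0.2500 R/h.

166 R/h; 0.250 R/h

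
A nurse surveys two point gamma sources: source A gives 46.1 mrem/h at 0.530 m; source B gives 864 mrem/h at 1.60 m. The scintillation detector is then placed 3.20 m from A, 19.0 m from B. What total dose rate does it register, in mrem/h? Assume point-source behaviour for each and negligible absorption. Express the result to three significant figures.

7.39 mrem/h

Each source contributes Iᵢ·(dᵢ/rᵢ)²; contributions add.
A: 46.1 × (0.530/3.20)² = 1.265 mrem/h
B: 864 × (1.60/19.0)² = 6.127 mrem/h
Total = 1.265 + 6.127 = 7.392 mrem/h.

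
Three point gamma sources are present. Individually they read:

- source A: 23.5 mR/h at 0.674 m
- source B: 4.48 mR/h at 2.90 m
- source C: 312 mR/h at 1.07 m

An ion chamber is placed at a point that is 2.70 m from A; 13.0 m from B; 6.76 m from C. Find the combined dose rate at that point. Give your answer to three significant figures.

By superposition, sum each source's inverse-square contribution:
A: 23.5 × (0.674/2.70)² = 1.464 mR/h
B: 4.48 × (2.90/13.0)² = 0.2229 mR/h
C: 312 × (1.07/6.76)² = 7.817 mR/h
Total = 1.464 + 0.2229 + 7.817 = 9.504 mR/h.

9.50 mR/h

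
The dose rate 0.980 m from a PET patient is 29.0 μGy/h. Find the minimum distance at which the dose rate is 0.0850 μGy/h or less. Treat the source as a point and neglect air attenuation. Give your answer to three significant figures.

18.1 m

Applying the 1/r² law, d₂ = d₁·√(I₁/I₂).
I₁/I₂ = 29.0/0.0850 = 341.2, so d₂ = 0.980 × √341.2 = 18.10 m.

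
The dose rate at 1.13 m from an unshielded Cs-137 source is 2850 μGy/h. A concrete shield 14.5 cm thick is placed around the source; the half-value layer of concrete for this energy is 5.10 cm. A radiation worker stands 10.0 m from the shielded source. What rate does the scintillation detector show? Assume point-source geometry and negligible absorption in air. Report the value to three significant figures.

5.07 μGy/h

Distance alone: (1.13/10.0)² = 0.01277, so 2850 × 0.01277 = 36.39 μGy/h.
Shield: 14.5/5.10 = 2.843 half-value layers → attenuation 2^(−2.843) = 0.1394.
Combined: 36.39 × 0.1394 = 5.073 μGy/h.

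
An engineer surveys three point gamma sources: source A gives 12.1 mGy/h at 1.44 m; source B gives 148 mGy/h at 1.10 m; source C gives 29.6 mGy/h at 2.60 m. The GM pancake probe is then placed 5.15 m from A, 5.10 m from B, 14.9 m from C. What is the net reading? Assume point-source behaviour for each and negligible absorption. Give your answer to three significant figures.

By superposition, sum each source's inverse-square contribution:
A: 12.1 × (1.44/5.15)² = 0.9460 mGy/h
B: 148 × (1.10/5.10)² = 6.885 mGy/h
C: 29.6 × (2.60/14.9)² = 0.9013 mGy/h
Total = 0.9460 + 6.885 + 0.9013 = 8.732 mGy/h.

8.73 mGy/h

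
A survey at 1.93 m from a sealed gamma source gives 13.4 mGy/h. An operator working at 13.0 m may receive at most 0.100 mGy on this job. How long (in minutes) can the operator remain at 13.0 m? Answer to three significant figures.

Applying the 1/r² law, rate at 13.0 m:
13.4 × (1.93/13.0)² = 13.4 × 0.02204 = 0.2953 mGy/h.
Stay time = 0.100 mGy ÷ 0.2953 mGy/h = 0.3386 h = 20.32 min.

20.3 min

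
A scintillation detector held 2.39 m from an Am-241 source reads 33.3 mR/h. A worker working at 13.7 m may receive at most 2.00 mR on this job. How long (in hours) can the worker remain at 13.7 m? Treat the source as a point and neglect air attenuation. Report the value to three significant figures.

Applying the 1/r² law, rate at 13.7 m:
33.3 × (2.39/13.7)² = 33.3 × 0.03043 = 1.013 mR/h.
Stay time = 2.00 mR ÷ 1.013 mR/h = 1.974 h.

1.97 h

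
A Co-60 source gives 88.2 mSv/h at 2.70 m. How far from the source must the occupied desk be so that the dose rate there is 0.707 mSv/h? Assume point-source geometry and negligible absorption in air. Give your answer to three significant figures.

Using I₁d₁² = I₂d₂², d₂ = d₁·√(I₁/I₂).
I₁/I₂ = 88.2/0.707 = 124.8, so d₂ = 2.70 × √124.8 = 30.16 m.

30.2 m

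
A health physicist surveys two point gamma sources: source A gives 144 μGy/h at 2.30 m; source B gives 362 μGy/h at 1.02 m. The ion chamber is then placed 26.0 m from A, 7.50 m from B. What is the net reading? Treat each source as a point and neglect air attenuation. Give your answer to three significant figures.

7.82 μGy/h

By superposition, sum each source's inverse-square contribution:
A: 144 × (2.30/26.0)² = 1.127 μGy/h
B: 362 × (1.02/7.50)² = 6.696 μGy/h
Total = 1.127 + 6.696 = 7.823 μGy/h.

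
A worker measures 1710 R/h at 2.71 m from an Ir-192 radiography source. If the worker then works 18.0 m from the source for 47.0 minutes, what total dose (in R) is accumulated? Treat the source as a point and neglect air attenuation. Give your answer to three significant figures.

Applying the 1/r² law, rate at 18.0 m:
(2.71/18.0)² = 0.02267, so 1710 × 0.02267 = 38.77 R/h.
Dose = rate × time = 38.77 R/h × 0.7833 h = 30.37 R.

30.4 R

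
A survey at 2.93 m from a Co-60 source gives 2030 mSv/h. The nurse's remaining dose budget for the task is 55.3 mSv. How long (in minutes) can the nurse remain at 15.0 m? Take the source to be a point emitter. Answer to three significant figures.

42.8 min

Intensity scales as (d₁/d₂)², so rate at 15.0 m:
(2.93/15.0)² = 0.03816, so 2030 × 0.03816 = 77.46 mSv/h.
Stay time = 55.3 mSv ÷ 77.46 mSv/h = 0.7139 h = 42.83 min.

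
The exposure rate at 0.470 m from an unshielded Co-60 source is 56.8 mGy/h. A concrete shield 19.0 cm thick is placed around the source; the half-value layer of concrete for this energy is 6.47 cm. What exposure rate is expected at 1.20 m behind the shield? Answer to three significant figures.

1.14 mGy/h

Distance alone: (0.470/1.20)² = 0.1534, so 56.8 × 0.1534 = 8.713 mGy/h.
Shield: 19.0/6.47 = 2.937 half-value layers → attenuation 2^(−2.937) = 0.1306.
Combined: 8.713 × 0.1306 = 1.138 mGy/h.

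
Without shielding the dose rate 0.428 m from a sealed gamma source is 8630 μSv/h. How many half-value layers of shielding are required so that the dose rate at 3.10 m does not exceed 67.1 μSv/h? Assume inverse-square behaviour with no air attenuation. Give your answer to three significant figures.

At 3.10 m, distance alone gives (0.428/3.10)² = 0.01906, so 8630 × 0.01906 = 164.5 μSv/h.
Further attenuation needed: 164.5/67.1 = 2.452.
n = log₂(2.452) = 1.294 half-value layers.

1.29 half-value layers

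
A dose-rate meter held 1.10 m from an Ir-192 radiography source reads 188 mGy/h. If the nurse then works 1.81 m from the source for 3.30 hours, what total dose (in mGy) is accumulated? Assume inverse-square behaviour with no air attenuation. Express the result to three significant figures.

Since intensity falls as 1/r², rate at 1.81 m:
(1.10/1.81)² = 0.3693, so 188 × 0.3693 = 69.43 mGy/h.
Dose = rate × time = 69.43 mGy/h × 3.300 h = 229.1 mGy.

229 mGy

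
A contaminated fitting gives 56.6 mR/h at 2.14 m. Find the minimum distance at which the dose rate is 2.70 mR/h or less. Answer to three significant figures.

Using I₁d₁² = I₂d₂², d₂ = d₁·√(I₁/I₂).
I₁/I₂ = 56.6/2.70 = 20.96, so d₂ = 2.14 × √20.96 = 9.797 m.

9.80 m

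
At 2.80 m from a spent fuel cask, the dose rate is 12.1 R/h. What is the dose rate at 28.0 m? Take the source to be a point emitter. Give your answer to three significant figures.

0.121 R/h

Using I₁d₁² = I₂d₂², the rate at 28.0 m is
(2.80/28.0)² = 0.01000, so 12.1 × 0.01000 = 0.1210 R/h.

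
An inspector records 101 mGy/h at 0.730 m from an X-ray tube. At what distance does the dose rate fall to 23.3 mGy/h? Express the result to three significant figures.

1.52 m

Using I₁d₁² = I₂d₂², d₂ = d₁·√(I₁/I₂).
I₁/I₂ = 101/23.3 = 4.335, so d₂ = 0.730 × √4.335 = 1.520 m.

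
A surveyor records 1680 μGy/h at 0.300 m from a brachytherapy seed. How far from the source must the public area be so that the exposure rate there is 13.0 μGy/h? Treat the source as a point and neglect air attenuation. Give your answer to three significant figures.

3.41 m

By the inverse-square law, d₂ = d₁·√(I₁/I₂).
I₁/I₂ = 1680/13.0 = 129.2, so d₂ = 0.300 × √129.2 = 3.410 m.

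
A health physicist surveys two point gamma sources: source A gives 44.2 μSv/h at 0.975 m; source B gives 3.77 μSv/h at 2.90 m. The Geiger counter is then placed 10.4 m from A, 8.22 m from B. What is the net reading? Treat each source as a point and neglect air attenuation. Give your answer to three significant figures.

By superposition, sum each source's inverse-square contribution:
A: 44.2 × (0.975/10.4)² = 0.3885 μSv/h
B: 3.77 × (2.90/8.22)² = 0.4692 μSv/h
Total = 0.3885 + 0.4692 = 0.8577 μSv/h.

0.858 μSv/h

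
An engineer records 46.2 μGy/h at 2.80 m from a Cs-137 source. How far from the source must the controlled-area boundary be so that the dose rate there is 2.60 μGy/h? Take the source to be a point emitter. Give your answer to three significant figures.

Since intensity falls as 1/r², d₂ = d₁·√(I₁/I₂).
I₁/I₂ = 46.2/2.60 = 17.77, so d₂ = 2.80 × √17.77 = 11.80 m.

11.8 m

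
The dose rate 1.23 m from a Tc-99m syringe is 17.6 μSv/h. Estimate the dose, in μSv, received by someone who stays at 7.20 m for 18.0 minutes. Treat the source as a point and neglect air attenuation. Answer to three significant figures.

Since intensity falls as 1/r², rate at 7.20 m:
17.6 × (1.23/7.20)² = 17.6 × 0.02918 = 0.5136 μSv/h.
Dose = rate × time = 0.5136 μSv/h × 0.3000 h = 0.1541 μSv.

0.154 μSv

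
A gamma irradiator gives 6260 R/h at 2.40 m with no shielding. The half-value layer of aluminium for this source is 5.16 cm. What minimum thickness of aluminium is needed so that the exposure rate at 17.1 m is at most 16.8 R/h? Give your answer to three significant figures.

At 17.1 m, distance alone gives (2.40/17.1)² = 0.01970, so 6260 × 0.01970 = 123.3 R/h.
Further attenuation needed: 123.3/16.8 = 7.339.
n = log₂(7.339) = 2.876 half-value layers.
Thickness = 2.876 × 5.16 cm = 14.84 cm.

14.8 cm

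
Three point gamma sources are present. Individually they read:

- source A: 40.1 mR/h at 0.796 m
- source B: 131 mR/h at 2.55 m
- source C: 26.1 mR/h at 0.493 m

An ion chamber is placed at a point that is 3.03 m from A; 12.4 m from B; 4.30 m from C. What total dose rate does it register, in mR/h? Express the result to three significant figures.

By superposition, sum each source's inverse-square contribution:
A: 40.1 × (0.796/3.03)² = 2.767 mR/h
B: 131 × (2.55/12.4)² = 5.540 mR/h
C: 26.1 × (0.493/4.30)² = 0.3431 mR/h
Total = 2.767 + 5.540 + 0.3431 = 8.650 mR/h.

8.65 mR/h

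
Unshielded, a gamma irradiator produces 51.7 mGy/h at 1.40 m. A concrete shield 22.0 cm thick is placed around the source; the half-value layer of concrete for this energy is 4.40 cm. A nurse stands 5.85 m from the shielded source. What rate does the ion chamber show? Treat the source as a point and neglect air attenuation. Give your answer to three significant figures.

0.0925 mGy/h

Distance alone: 51.7 × (1.40/5.85)² = 51.7 × 0.05727 = 2.961 mGy/h.
Shield: 22.0/4.40 = 5.000 half-value layers → attenuation 2^(−5.000) = 0.03125.
Combined: 2.961 × 0.03125 = 0.09253 mGy/h.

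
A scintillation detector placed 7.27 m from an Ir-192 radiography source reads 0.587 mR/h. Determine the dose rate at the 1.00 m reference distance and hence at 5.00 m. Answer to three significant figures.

31.0 mR/h; 1.24 mR/h

Applying the 1/r² law,
At 1.00 m: (7.27/1.00)² = 52.85, so 0.587 × 52.85 = 31.02 mR/h
At 5.00 m: (1.00/5.00)² = 0.04000, so 31.02 × 0.04000 = 1.241 mR/h.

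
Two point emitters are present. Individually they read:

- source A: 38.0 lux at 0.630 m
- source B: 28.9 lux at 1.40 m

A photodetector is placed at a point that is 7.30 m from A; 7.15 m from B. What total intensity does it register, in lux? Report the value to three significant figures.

By superposition, sum each source's inverse-square contribution:
A: 38.0 × (0.630/7.30)² = 0.2830 lux
B: 28.9 × (1.40/7.15)² = 1.108 lux
Total = 0.2830 + 1.108 = 1.391 lux.

1.39 lux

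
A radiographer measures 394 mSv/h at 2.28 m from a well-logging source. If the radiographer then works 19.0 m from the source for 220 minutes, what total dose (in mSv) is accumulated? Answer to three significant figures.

Using I₁d₁² = I₂d₂², rate at 19.0 m:
(2.28/19.0)² = 0.01440, so 394 × 0.01440 = 5.674 mSv/h.
Dose = rate × time = 5.674 mSv/h × 3.667 h = 20.81 mSv.

20.8 mSv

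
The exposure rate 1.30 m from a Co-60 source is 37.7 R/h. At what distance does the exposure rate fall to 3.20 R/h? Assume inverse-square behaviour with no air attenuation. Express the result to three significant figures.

4.46 m

Intensity scales as (d₁/d₂)², so d₂ = d₁·√(I₁/I₂).
I₁/I₂ = 37.7/3.20 = 11.78, so d₂ = 1.30 × √11.78 = 4.462 m.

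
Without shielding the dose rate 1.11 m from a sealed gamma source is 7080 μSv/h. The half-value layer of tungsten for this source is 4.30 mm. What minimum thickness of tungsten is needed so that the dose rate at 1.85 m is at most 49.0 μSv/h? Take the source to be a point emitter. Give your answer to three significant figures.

At 1.85 m, distance alone gives 7080 × (1.11/1.85)² = 7080 × 0.3600 = 2549 μSv/h.
Further attenuation needed: 2549/49.0 = 52.02.
n = log₂(52.02) = 5.701 half-value layers.
Thickness = 5.701 × 4.30 mm = 24.51 mm.

24.5 mm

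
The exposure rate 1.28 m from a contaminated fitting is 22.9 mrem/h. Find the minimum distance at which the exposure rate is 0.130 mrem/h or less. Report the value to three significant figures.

17.0 m

By the inverse-square law, d₂ = d₁·√(I₁/I₂).
I₁/I₂ = 22.9/0.130 = 176.2, so d₂ = 1.28 × √176.2 = 16.99 m.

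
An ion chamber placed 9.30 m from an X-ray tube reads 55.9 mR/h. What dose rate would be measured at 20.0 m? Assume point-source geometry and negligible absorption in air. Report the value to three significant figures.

12.1 mR/h

Since intensity falls as 1/r², scaling from 9.30 m to 20.0 m:
55.9 × (9.30/20.0)² = 55.9 × 0.2162 = 12.09 mR/h.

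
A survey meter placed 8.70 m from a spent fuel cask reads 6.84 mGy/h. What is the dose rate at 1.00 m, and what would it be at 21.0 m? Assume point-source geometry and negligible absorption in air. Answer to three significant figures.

518 mGy/h; 1.17 mGy/h

Using I₁d₁² = I₂d₂²,
At 1.00 m: (8.70/1.00)² = 75.69, so 6.84 × 75.69 = 517.7 mGy/h
At 21.0 m: (1.00/21.0)² = 0.002268, so 517.7 × 0.002268 = 1.174 mGy/h.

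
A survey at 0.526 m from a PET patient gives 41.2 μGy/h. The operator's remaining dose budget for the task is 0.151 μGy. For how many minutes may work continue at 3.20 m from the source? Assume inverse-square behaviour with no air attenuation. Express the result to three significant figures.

8.14 min

By the inverse-square law, rate at 3.20 m:
(0.526/3.20)² = 0.02702, so 41.2 × 0.02702 = 1.113 μGy/h.
Stay time = 0.151 μGy ÷ 1.113 μGy/h = 0.1357 h = 8.142 min.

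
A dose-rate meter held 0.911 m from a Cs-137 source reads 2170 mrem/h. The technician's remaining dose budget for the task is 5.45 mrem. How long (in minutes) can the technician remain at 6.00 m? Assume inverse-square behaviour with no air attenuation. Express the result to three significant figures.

6.54 min

Using I₁d₁² = I₂d₂², rate at 6.00 m:
(0.911/6.00)² = 0.02305, so 2170 × 0.02305 = 50.02 mrem/h.
Stay time = 5.45 mrem ÷ 50.02 mrem/h = 0.1090 h = 6.540 min.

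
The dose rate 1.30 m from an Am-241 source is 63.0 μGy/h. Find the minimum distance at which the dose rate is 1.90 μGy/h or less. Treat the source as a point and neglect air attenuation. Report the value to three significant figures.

7.49 m

By the inverse-square law, d₂ = d₁·√(I₁/I₂).
I₁/I₂ = 63.0/1.90 = 33.16, so d₂ = 1.30 × √33.16 = 7.486 m.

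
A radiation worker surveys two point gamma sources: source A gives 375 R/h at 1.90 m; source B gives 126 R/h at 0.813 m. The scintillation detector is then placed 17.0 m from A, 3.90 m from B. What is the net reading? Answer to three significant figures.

By superposition, sum each source's inverse-square contribution:
A: 375 × (1.90/17.0)² = 4.684 R/h
B: 126 × (0.813/3.90)² = 5.475 R/h
Total = 4.684 + 5.475 = 10.16 R/h.

10.2 R/h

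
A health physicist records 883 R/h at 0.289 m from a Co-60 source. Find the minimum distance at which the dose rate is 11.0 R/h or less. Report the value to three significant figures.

Intensity scales as (d₁/d₂)², so d₂ = d₁·√(I₁/I₂).
I₁/I₂ = 883/11.0 = 80.27, so d₂ = 0.289 × √80.27 = 2.589 m.

2.59 m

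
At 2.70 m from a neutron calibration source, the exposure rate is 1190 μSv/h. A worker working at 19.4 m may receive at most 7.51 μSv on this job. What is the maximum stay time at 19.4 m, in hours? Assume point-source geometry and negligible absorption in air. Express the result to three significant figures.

Applying the 1/r² law, rate at 19.4 m:
1190 × (2.70/19.4)² = 1190 × 0.01937 = 23.05 μSv/h.
Stay time = 7.51 μSv ÷ 23.05 μSv/h = 0.3258 h.

0.326 h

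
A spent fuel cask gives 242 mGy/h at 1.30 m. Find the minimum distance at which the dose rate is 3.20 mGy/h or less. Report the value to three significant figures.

Using I₁d₁² = I₂d₂², d₂ = d₁·√(I₁/I₂).
I₁/I₂ = 242/3.20 = 75.62, so d₂ = 1.30 × √75.62 = 11.30 m.

11.3 m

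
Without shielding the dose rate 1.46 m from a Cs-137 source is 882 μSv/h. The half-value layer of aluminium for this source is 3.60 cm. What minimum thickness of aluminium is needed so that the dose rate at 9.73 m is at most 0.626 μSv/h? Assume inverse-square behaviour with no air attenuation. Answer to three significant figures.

18.0 cm

At 9.73 m, distance alone gives (1.46/9.73)² = 0.02252, so 882 × 0.02252 = 19.86 μSv/h.
Further attenuation needed: 19.86/0.626 = 31.73.
n = log₂(31.73) = 4.988 half-value layers.
Thickness = 4.988 × 3.60 cm = 17.96 cm.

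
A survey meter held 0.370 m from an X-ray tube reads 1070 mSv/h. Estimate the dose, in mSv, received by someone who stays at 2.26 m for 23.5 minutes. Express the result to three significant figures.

By the inverse-square law, rate at 2.26 m:
1070 × (0.370/2.26)² = 1070 × 0.02680 = 28.68 mSv/h.
Dose = rate × time = 28.68 mSv/h × 0.3917 h = 11.23 mSv.

11.2 mSv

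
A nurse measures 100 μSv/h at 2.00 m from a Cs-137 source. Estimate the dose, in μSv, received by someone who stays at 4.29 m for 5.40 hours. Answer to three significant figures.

By the inverse-square law, rate at 4.29 m:
100 × (2.00/4.29)² = 100 × 0.2173 = 21.73 μSv/h.
Dose = rate × time = 21.73 μSv/h × 5.400 h = 117.3 μSv.

117 μSv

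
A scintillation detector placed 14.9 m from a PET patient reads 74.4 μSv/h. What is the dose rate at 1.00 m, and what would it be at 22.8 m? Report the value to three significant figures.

16500 μSv/h; 31.8 μSv/h

Since intensity falls as 1/r²,
At 1.00 m: 74.4 × (14.9/1.00)² = 74.4 × 222.0 = 16520 μSv/h
At 22.8 m: 16520 × (1.00/22.8)² = 16520 × 0.001924 = 31.78 μSv/h.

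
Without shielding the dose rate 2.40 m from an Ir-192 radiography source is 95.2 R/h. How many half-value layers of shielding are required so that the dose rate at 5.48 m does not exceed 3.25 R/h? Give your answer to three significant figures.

At 5.48 m, distance alone gives 95.2 × (2.40/5.48)² = 95.2 × 0.1918 = 18.26 R/h.
Further attenuation needed: 18.26/3.25 = 5.618.
n = log₂(5.618) = 2.490 half-value layers.

2.49 half-value layers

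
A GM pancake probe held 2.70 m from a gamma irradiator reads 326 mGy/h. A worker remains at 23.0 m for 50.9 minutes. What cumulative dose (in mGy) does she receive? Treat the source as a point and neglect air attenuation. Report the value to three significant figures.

3.81 mGy

Since intensity falls as 1/r², rate at 23.0 m:
(2.70/23.0)² = 0.01378, so 326 × 0.01378 = 4.492 mGy/h.
Dose = rate × time = 4.492 mGy/h × 0.8483 h = 3.811 mGy.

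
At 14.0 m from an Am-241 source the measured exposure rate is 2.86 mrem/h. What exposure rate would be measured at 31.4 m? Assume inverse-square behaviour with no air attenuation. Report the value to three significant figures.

Intensity scales as (d₁/d₂)², so scaling from 14.0 m to 31.4 m:
(14.0/31.4)² = 0.1988, so 2.86 × 0.1988 = 0.5686 mrem/h.

0.569 mrem/h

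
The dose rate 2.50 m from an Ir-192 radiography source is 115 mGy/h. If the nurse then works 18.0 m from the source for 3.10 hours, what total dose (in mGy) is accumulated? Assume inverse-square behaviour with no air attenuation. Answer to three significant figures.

By the inverse-square law, rate at 18.0 m:
(2.50/18.0)² = 0.01929, so 115 × 0.01929 = 2.218 mGy/h.
Dose = rate × time = 2.218 mGy/h × 3.100 h = 6.876 mGy.

6.88 mGy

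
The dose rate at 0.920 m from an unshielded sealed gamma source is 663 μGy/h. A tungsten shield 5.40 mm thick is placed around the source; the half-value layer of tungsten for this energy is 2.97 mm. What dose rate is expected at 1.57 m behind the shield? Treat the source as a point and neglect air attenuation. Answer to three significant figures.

Distance alone: (0.920/1.57)² = 0.3434, so 663 × 0.3434 = 227.7 μGy/h.
Shield: 5.40/2.97 = 1.818 half-value layers → attenuation 2^(−1.818) = 0.2836.
Combined: 227.7 × 0.2836 = 64.58 μGy/h.

64.6 μGy/h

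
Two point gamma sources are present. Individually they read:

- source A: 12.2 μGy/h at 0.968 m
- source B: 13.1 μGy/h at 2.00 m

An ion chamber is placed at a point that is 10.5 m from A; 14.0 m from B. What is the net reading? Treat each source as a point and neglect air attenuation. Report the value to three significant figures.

By superposition, sum each source's inverse-square contribution:
A: 12.2 × (0.968/10.5)² = 0.1037 μGy/h
B: 13.1 × (2.00/14.0)² = 0.2673 μGy/h
Total = 0.1037 + 0.2673 = 0.3710 μGy/h.

0.371 μGy/h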